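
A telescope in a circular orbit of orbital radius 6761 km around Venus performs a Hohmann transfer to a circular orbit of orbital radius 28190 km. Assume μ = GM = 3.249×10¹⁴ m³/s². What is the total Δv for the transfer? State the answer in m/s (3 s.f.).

r₁ = 6761 km = 6.761×10⁶ m.
r₂ = 28190 km = 2.819×10⁷ m.
Transfer ellipse a_t = (r₁ + r₂)/2 = 1.748×10⁷ m.
At r₁: circular v_c1 = √(μ/r₁) = 6932 m/s; transfer-periapsis v_p = √[μ(2/r₁ − 1/a_t)] = 8804 m/s.
Δv₁ = v_p − v_c1 = 1872 m/s.
At r₂: circular v_c2 = √(μ/r₂) = 3395 m/s; transfer-apoapsis v_a = √[μ(2/r₂ − 1/a_t)] = 2112 m/s.
Δv₂ = v_c2 − v_a = 1283 m/s.
Total Δv = Δv₁ + Δv₂ = 3156 m/s.

Δv_total ≈ 3160 m/s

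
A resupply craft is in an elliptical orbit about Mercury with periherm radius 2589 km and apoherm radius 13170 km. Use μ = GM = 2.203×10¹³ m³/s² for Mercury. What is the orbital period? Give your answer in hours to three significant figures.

Semi-major axis a = (r_p + r_a)/2 = (2589.0 + 13170)/2 = 7879.5 km = 7.880×10⁶ m.
By Kepler's third law T = 2π√(a³/μ) = 2π × 4.712×10³ = 2.961×10⁴ s.
= 8.225 hours.

T ≈ 8.22 hours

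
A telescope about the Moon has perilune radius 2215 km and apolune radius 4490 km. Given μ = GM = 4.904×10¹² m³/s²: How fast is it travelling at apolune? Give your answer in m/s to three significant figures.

v ≈ 849 m/s

Semi-major axis a = (r_p + r_a)/2 = 3352.5 km = 3.352×10⁶ m.
Vis-viva: v² = μ(2/r − 1/a) = 4.904×10¹² × (4.454×10⁻⁷ − 2.983×10⁻⁷) = 7.216×10⁵ m²/s².
v = 849.5 m/s.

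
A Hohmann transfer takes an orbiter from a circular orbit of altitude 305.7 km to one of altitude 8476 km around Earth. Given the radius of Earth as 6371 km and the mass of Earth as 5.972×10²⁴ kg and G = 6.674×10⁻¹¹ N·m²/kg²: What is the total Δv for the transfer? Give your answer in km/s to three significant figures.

Δv_total ≈ 2.45 km/s

μ = GM = 6.674×10⁻¹¹ × 5.972×10²⁴ = 3.986×10¹⁴ m³/s².
r₁ = 6371 + 305.7 = 6676.7 km = 6.6767×10⁶ m.
r₂ = 6371 + 8476 = 14847 km = 1.4847×10⁷ m.
Transfer ellipse a_t = (r₁ + r₂)/2 = 1.076×10⁷ m.
At r₁: circular v_c1 = √(μ/r₁) = 7726 m/s; transfer-perigee v_p = √[μ(2/r₁ − 1/a_t)] = 9075 m/s.
Δv₁ = v_p − v_c1 = 1349 m/s.
At r₂: circular v_c2 = √(μ/r₂) = 5181 m/s; transfer-apogee v_a = √[μ(2/r₂ − 1/a_t)] = 4081 m/s.
Δv₂ = v_c2 − v_a = 1100 m/s.
Total Δv = Δv₁ + Δv₂ = 2449 m/s = 2.449 km/s.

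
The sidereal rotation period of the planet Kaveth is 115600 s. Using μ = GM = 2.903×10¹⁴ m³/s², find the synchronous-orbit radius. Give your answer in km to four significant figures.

A synchronous orbit has period T, so by Kepler's third law a = (μT²/4π²)^(1/3).
μT²/4π² = 2.903×10¹⁴ × (1.156×10⁵)² / 39.48 = 9.827×10²² m³.
a = 4.615×10⁷ m = 46146 km.

r_sync ≈ 46150 km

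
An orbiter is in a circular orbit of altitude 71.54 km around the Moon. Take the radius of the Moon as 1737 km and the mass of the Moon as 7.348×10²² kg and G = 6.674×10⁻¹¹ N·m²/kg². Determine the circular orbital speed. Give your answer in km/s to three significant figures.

v ≈ 1.65 km/s

μ = GM = 6.674×10⁻¹¹ × 7.348×10²² = 4.904×10¹² m³/s².
r = 1737 + 71.54 = 1808.5 km = 1.8085×10⁶ m.
For a circular orbit v = √(μ/r) = √(4.904×10¹² / 1.809×10⁶) = √(2.712×10⁶) = 1647 m/s.
That is 1.647 km/s.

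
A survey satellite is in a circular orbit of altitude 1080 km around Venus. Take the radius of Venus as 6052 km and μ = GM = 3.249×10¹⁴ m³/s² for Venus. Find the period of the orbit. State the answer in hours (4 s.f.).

T ≈ 1.844 hours

r = 6052 + 1080 = 7132.0 km = 7.1320×10⁶ m.
Kepler's third law: T = 2π√(r³/μ) = 2π√((7.132×10⁶)³ / 3.249×10¹⁴).
r³/μ = 1.117×10⁶ s², so T = 2π × 1.057×10³ = 6.639×10³ s.
Converting: 6.639×10³ s ÷ 3600 = 1.844 hours.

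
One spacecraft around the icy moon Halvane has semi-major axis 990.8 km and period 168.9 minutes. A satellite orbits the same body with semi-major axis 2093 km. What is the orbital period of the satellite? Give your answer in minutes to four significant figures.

Kepler's third law: T² ∝ a³, so T₂ = T₁ (a₂/a₁)^(3/2).
a₂/a₁ = 2.112, (a₂/a₁)^(3/2) = 3.070.
T₂ = 168.9 × 3.070 = 518.6 minutes.

T₂ ≈ 518.6 minutes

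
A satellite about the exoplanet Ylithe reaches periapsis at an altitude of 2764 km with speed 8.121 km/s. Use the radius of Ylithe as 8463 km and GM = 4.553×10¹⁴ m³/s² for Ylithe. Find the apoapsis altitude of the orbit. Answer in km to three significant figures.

apoapsis altitude ≈ 40400 km

r_p = 8463 + 2764 = 11227 km = 1.123×10⁷ m.
Specific energy ε = v²/2 − μ/r = -7.579×10⁶ J/kg, so a = −μ/(2ε) = 3.004×10⁷ m.
The apsides satisfy r_p + r_a = 2a, so the apoapsis radius is 2a − r_p = 4.885×10⁷ m = 48849 km.
Apoapsis altitude = 48849 − 8463 = 40386 km.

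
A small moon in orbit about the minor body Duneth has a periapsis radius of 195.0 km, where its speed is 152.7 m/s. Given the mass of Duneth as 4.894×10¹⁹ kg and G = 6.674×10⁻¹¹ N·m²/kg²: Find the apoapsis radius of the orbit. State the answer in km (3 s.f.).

μ = GM = 6.674×10⁻¹¹ × 4.894×10¹⁹ = 3.266×10⁹ m³/s².
r_p = 1.950×10⁵ m.
Specific energy ε = v²/2 − μ/r = -5.091×10³ J/kg, so a = −μ/(2ε) = 3.208×10⁵ m.
The apsides satisfy r_p + r_a = 2a, so the apoapsis radius is 2a − r_p = 4.465×10⁵ m = 446.53 km.

apoapsis radius ≈ 447 km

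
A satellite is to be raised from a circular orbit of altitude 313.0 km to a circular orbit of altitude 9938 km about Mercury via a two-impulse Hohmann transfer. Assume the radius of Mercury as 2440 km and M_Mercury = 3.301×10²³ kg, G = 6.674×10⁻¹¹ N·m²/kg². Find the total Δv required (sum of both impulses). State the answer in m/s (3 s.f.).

μ = GM = 6.674×10⁻¹¹ × 3.301×10²³ = 2.203×10¹³ m³/s².
r₁ = 2440 + 313.0 = 2753.0 km = 2.7530×10⁶ m.
r₂ = 2440 + 9938 = 12378 km = 1.2378×10⁷ m.
Transfer ellipse a_t = (r₁ + r₂)/2 = 7.566×10⁶ m.
At r₁: circular v_c1 = √(μ/r₁) = 2829 m/s; transfer-periherm v_p = √[μ(2/r₁ − 1/a_t)] = 3618 m/s.
Δv₁ = v_p − v_c1 = 789.6 m/s.
At r₂: circular v_c2 = √(μ/r₂) = 1334 m/s; transfer-apoherm v_a = √[μ(2/r₂ − 1/a_t)] = 804.8 m/s.
Δv₂ = v_c2 − v_a = 529.3 m/s.
Total Δv = Δv₁ + Δv₂ = 1319 m/s.

Δv_total ≈ 1320 m/s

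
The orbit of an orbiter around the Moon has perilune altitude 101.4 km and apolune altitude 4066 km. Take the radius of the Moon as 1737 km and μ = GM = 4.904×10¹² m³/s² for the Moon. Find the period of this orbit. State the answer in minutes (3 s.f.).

r_p = 1737 + 101.4 = 1838.4 km = 1.8384×10⁶ m.
r_a = 1737 + 4066 = 5803.0 km = 5.8030×10⁶ m.
Semi-major axis a = (r_p + r_a)/2 = (1838.4 + 5803.0)/2 = 3820.7 km = 3.821×10⁶ m.
By Kepler's third law T = 2π√(a³/μ) = 2π × 3.372×10³ = 2.119×10⁴ s.
= 353.2 minutes.

T ≈ 353 minutes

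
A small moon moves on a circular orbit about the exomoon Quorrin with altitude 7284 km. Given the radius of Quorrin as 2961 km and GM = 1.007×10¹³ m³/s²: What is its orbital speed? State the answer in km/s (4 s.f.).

r = 2961 + 7284 = 10245 km = 1.0245×10⁷ m.
For a circular orbit v = √(μ/r) = √(1.007×10¹³ / 1.024×10⁷) = √(9.829×10⁵) = 991.4 m/s.
That is 0.9914 km/s.

v ≈ 0.9914 km/s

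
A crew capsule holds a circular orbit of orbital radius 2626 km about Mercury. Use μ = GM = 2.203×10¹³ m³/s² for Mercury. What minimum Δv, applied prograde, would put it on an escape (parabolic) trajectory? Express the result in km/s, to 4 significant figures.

Δv ≈ 1.200 km/s

r = 2626 km = 2.626×10⁶ m.
Circular speed v_c = √(μ/r) = 2896 m/s.
Escape speed v_esc = √(2μ/r) = √2 × v_c = 4096 m/s.
Δv = v_esc − v_c = 1200 m/s = 1.200 km/s.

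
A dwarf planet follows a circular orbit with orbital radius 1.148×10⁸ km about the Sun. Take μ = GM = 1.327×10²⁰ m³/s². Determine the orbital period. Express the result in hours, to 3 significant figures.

r = 1.148×10⁸ km = 1.148×10¹¹ m.
Kepler's third law: T = 2π√(r³/μ) = 2π√((1.148×10¹¹)³ / 1.327×10²⁰).
r³/μ = 1.140×10¹³ s², so T = 2π × 3.377×10⁶ = 2.122×10⁷ s.
Converting: 2.122×10⁷ s ÷ 3600 = 5893 hours.

T ≈ 5890 hours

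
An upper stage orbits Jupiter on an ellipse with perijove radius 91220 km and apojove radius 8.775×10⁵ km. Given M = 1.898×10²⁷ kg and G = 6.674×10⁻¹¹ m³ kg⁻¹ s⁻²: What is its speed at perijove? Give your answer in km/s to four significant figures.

μ = GM = 6.674×10⁻¹¹ × 1.898×10²⁷ = 1.267×10¹⁷ m³/s².
Semi-major axis a = (r_p + r_a)/2 = 4.8436×10⁵ km = 4.844×10⁸ m.
Vis-viva: v² = μ(2/r − 1/a) = 1.267×10¹⁷ × (2.193×10⁻⁸ − 2.065×10⁻⁹) = 2.516×10⁹ m²/s².
v = 50160 m/s = 50.16 km/s.

v ≈ 50.16 km/s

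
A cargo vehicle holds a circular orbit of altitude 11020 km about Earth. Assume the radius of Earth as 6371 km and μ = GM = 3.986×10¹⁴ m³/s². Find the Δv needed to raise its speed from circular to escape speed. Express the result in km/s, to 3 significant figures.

Δv ≈ 1.98 km/s

r = 6371 + 11020 = 17391 km = 1.7391×10⁷ m.
Circular speed v_c = √(μ/r) = 4787 m/s.
Escape speed v_esc = √(2μ/r) = √2 × v_c = 6771 m/s.
Δv = v_esc − v_c = 1983 m/s = 1.983 km/s.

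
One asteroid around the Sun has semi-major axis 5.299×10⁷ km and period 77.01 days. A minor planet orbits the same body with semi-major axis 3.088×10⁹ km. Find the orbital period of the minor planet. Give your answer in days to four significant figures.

Kepler's third law: T² ∝ a³, so T₂ = T₁ (a₂/a₁)^(3/2).
a₂/a₁ = 58.28, (a₂/a₁)^(3/2) = 444.9.
T₂ = 77.01 × 444.9 = 34260 days.

T₂ ≈ 34260 days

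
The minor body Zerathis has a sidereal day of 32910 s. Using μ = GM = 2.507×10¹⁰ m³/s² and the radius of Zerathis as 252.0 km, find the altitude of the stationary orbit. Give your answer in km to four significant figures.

h_sync ≈ 630.7 km

A synchronous orbit has period T, so by Kepler's third law a = (μT²/4π²)^(1/3).
μT²/4π² = 2.507×10¹⁰ × (3.291×10⁴)² / 39.48 = 6.878×10¹⁷ m³.
a = 8.827×10⁵ m = 882.71 km.
Altitude h = a − R = 882.71 − 252.0 = 630.71 km.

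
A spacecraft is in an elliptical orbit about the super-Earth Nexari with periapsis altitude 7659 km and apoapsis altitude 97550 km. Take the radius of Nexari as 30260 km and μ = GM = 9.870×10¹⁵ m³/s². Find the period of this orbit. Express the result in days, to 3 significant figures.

T ≈ 0.552 days

r_p = 30260 + 7659 = 37919 km = 3.7919×10⁷ m.
r_a = 30260 + 97550 = 127810 km = 1.2781×10⁸ m.
Semi-major axis a = (r_p + r_a)/2 = (37919 + 1.2781×10⁵)/2 = 82864 km = 8.286×10⁷ m.
By Kepler's third law T = 2π√(a³/μ) = 2π × 7.593×10³ = 4.771×10⁴ s.
= 0.5522 days.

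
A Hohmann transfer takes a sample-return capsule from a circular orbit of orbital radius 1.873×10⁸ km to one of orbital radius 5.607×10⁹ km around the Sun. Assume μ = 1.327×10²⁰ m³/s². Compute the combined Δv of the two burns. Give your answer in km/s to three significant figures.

r₁ = 1.873×10⁸ km = 1.873×10¹¹ m.
r₂ = 5.607×10⁹ km = 5.607×10¹² m.
Transfer ellipse a_t = (r₁ + r₂)/2 = 2.897×10¹² m.
At r₁: circular v_c1 = √(μ/r₁) = 26620 m/s; transfer-perihelion v_p = √[μ(2/r₁ − 1/a_t)] = 37030 m/s.
Δv₁ = v_p − v_c1 = 10410 m/s.
At r₂: circular v_c2 = √(μ/r₂) = 4865 m/s; transfer-aphelion v_a = √[μ(2/r₂ − 1/a_t)] = 1237 m/s.
Δv₂ = v_c2 − v_a = 3628 m/s.
Total Δv = Δv₁ + Δv₂ = 14040 m/s = 14.04 km/s.

Δv_total ≈ 14.0 km/s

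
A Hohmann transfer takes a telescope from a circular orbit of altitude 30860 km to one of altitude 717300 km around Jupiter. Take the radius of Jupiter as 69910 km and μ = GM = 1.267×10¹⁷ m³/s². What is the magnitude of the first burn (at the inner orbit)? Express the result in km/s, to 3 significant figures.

r₁ = 69910 + 30860 = 100770 km = 1.0077×10⁸ m.
r₂ = 69910 + 717300 = 787210 km = 7.8721×10⁸ m.
Transfer ellipse a_t = (r₁ + r₂)/2 = 4.440×10⁸ m.
At r₁: circular v_c1 = √(μ/r₁) = 35460 m/s; transfer-perijove v_p = √[μ(2/r₁ − 1/a_t)] = 47220 m/s.
Δv₁ = v_p − v_c1 = 11760 m/s.
= 11.76 km/s.

Δv ≈ 11.8 km/s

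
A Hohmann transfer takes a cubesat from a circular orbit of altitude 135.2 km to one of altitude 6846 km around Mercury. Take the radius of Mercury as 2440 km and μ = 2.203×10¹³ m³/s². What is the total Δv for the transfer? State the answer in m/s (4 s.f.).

Δv_total ≈ 1260 m/s

r₁ = 2440 + 135.2 = 2575.2 km = 2.5752×10⁶ m.
r₂ = 2440 + 6846 = 9286.0 km = 9.2860×10⁶ m.
Transfer ellipse a_t = (r₁ + r₂)/2 = 5.931×10⁶ m.
At r₁: circular v_c1 = √(μ/r₁) = 2925 m/s; transfer-periherm v_p = √[μ(2/r₁ − 1/a_t)] = 3660 m/s.
Δv₁ = v_p − v_c1 = 735.0 m/s.
At r₂: circular v_c2 = √(μ/r₂) = 1540 m/s; transfer-apoherm v_a = √[μ(2/r₂ − 1/a_t)] = 1015 m/s.
Δv₂ = v_c2 − v_a = 525.3 m/s.
Total Δv = Δv₁ + Δv₂ = 1260 m/s.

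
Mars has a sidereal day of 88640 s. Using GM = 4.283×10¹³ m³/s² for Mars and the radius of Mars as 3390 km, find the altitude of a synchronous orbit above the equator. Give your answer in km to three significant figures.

A synchronous orbit has period T, so by Kepler's third law a = (μT²/4π²)^(1/3).
μT²/4π² = 4.283×10¹³ × (8.864×10⁴)² / 39.48 = 8.524×10²¹ m³.
a = 2.043×10⁷ m = 20428 km.
Altitude h = a − R = 20428 − 3390 = 17038 km.

h_sync ≈ 17000 km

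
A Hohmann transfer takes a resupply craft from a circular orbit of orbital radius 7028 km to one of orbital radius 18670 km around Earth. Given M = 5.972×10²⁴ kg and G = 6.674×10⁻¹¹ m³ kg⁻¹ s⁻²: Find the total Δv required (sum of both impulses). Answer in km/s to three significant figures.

μ = GM = 6.674×10⁻¹¹ × 5.972×10²⁴ = 3.986×10¹⁴ m³/s².
r₁ = 7028 km = 7.028×10⁶ m.
r₂ = 18670 km = 1.867×10⁷ m.
Transfer ellipse a_t = (r₁ + r₂)/2 = 1.285×10⁷ m.
At r₁: circular v_c1 = √(μ/r₁) = 7531 m/s; transfer-perigee v_p = √[μ(2/r₁ − 1/a_t)] = 9078 m/s.
Δv₁ = v_p − v_c1 = 1547 m/s.
At r₂: circular v_c2 = √(μ/r₂) = 4620 m/s; transfer-apogee v_a = √[μ(2/r₂ − 1/a_t)] = 3417 m/s.
Δv₂ = v_c2 − v_a = 1203 m/s.
Total Δv = Δv₁ + Δv₂ = 2750 m/s = 2.750 km/s.

Δv_total ≈ 2.75 km/s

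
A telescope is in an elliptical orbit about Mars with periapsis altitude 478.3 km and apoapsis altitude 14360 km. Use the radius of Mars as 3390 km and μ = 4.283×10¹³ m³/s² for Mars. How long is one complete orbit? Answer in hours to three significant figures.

T ≈ 9.48 hours

r_p = 3390 + 478.3 = 3868.3 km = 3.8683×10⁶ m.
r_a = 3390 + 14360 = 17750 km = 1.7750×10⁷ m.
Semi-major axis a = (r_p + r_a)/2 = (3868.3 + 17750)/2 = 10809 km = 1.081×10⁷ m.
By Kepler's third law T = 2π√(a³/μ) = 2π × 5.430×10³ = 3.412×10⁴ s.
= 9.477 hours.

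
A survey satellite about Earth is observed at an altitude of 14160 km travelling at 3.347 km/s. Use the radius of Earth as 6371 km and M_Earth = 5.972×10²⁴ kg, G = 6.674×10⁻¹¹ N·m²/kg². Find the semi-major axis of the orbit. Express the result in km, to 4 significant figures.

μ = GM = 6.674×10⁻¹¹ × 5.972×10²⁴ = 3.986×10¹⁴ m³/s².
r = 6371 + 14160 = 20531 km = 2.053×10⁷ m.
Vis-viva rearranged: 1/a = 2/r − v²/μ = 9.741×10⁻⁸ − 2.811×10⁻⁸ = 6.931×10⁻⁸ m⁻¹.
a = 1.443×10⁷ m = 14429 km.

a ≈ 14430 km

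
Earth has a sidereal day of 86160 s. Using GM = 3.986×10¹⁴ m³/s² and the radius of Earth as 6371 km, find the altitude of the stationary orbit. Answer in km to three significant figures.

h_sync ≈ 35800 km

A synchronous orbit has period T, so by Kepler's third law a = (μT²/4π²)^(1/3).
μT²/4π² = 3.986×10¹⁴ × (8.616×10⁴)² / 39.48 = 7.495×10²² m³.
a = 4.216×10⁷ m = 42163 km.
Altitude h = a − R = 42163 − 6371 = 35792 km.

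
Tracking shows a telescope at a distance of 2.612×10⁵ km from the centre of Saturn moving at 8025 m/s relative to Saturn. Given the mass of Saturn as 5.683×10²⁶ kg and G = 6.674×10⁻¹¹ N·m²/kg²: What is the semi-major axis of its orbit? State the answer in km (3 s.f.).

a ≈ 1.68×10⁵ km

μ = GM = 6.674×10⁻¹¹ × 5.683×10²⁶ = 3.793×10¹⁶ m³/s².
r = 2.612×10⁸ m.
Vis-viva rearranged: 1/a = 2/r − v²/μ = 7.657×10⁻⁹ − 1.698×10⁻⁹ = 5.959×10⁻⁹ m⁻¹.
a = 1.678×10⁸ m = 1.6781×10⁵ km.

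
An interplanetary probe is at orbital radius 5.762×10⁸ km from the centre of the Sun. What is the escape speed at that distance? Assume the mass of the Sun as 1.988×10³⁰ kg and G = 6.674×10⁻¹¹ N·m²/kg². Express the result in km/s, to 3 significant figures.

μ = GM = 6.674×10⁻¹¹ × 1.988×10³⁰ = 1.327×10²⁰ m³/s².
r = 5.762×10⁸ km = 5.762×10¹¹ m.
Escape speed v_esc = √(2μ/r) = √(2 × 1.327×10²⁰ / 5.762×10¹¹) = √(4.605×10⁸) = 21460 m/s.
= 21.46 km/s.

v_esc ≈ 21.5 km/s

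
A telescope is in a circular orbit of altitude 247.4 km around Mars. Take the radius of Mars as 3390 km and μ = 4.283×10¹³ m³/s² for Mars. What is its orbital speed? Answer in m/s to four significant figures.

v ≈ 3431 m/s

r = 3390 + 247.4 = 3637.4 km = 3.6374×10⁶ m.
For a circular orbit v = √(μ/r) = √(4.283×10¹³ / 3.637×10⁶) = √(1.177×10⁷) = 3431 m/s.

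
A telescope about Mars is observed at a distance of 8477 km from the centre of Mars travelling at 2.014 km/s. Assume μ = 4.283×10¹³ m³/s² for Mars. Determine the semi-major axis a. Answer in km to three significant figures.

r = 8.477×10⁶ m.
Specific orbital energy ε = v²/2 − μ/r = (2014)²/2 − 4.283×10¹³/8.477×10⁶ = -3.024×10⁶ J/kg.
Since ε = −μ/(2a), a = −μ/(2ε) = 7.081×10⁶ m = 7080.8 km.

a ≈ 7080 km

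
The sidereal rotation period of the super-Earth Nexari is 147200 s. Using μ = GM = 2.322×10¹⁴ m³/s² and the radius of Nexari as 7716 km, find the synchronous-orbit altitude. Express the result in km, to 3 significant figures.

h_sync ≈ 42600 km

A synchronous orbit has period T, so by Kepler's third law a = (μT²/4π²)^(1/3).
μT²/4π² = 2.322×10¹⁴ × (1.472×10⁵)² / 39.48 = 1.274×10²³ m³.
a = 5.032×10⁷ m = 50324 km.
Altitude h = a − R = 50324 − 7716 = 42608 km.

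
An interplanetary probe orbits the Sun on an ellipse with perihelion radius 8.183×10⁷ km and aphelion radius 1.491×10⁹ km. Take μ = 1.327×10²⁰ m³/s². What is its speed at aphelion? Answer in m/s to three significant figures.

Semi-major axis a = (r_p + r_a)/2 = 7.8642×10⁸ km = 7.864×10¹¹ m.
Vis-viva: v² = μ(2/r − 1/a) = 1.327×10²⁰ × (1.341×10⁻¹² − 1.272×10⁻¹²) = 9.261×10⁶ m²/s².
v = 3043 m/s.

v ≈ 3040 m/s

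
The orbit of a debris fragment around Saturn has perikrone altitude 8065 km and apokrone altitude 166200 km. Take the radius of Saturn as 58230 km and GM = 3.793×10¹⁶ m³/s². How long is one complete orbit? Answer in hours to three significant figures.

T ≈ 15.7 hours

r_p = 58230 + 8065 = 66295 km = 6.6295×10⁷ m.
r_a = 58230 + 166200 = 224430 km = 2.2443×10⁸ m.
Semi-major axis a = (r_p + r_a)/2 = (66295 + 2.2443×10⁵)/2 = 1.4536×10⁵ km = 1.454×10⁸ m.
By Kepler's third law T = 2π√(a³/μ) = 2π × 8.999×10³ = 5.654×10⁴ s.
= 15.71 hours.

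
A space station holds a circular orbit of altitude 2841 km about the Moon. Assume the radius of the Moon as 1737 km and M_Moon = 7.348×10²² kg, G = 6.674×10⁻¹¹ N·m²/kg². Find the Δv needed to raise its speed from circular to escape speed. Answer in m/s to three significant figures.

μ = GM = 6.674×10⁻¹¹ × 7.348×10²² = 4.904×10¹² m³/s².
r = 1737 + 2841 = 4578.0 km = 4.5780×10⁶ m.
Circular speed v_c = √(μ/r) = 1035 m/s.
Escape speed v_esc = √(2μ/r) = √2 × v_c = 1464 m/s.
Δv = v_esc − v_c = 428.7 m/s.

Δv ≈ 429 m/s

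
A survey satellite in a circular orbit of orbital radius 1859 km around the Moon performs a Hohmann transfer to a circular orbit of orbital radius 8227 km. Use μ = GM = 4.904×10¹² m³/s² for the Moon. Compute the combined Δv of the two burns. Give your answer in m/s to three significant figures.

r₁ = 1859 km = 1.859×10⁶ m.
r₂ = 8227 km = 8.227×10⁶ m.
Transfer ellipse a_t = (r₁ + r₂)/2 = 5.043×10⁶ m.
At r₁: circular v_c1 = √(μ/r₁) = 1624 m/s; transfer-perilune v_p = √[μ(2/r₁ − 1/a_t)] = 2074 m/s.
Δv₁ = v_p − v_c1 = 450.3 m/s.
At r₂: circular v_c2 = √(μ/r₂) = 772.1 m/s; transfer-apolune v_a = √[μ(2/r₂ − 1/a_t)] = 468.8 m/s.
Δv₂ = v_c2 − v_a = 303.3 m/s.
Total Δv = Δv₁ + Δv₂ = 753.6 m/s.

Δv_total ≈ 754 m/s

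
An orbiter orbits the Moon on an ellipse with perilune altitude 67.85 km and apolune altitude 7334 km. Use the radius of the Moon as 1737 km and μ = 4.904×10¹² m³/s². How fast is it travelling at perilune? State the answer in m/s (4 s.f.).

v ≈ 2129 m/s

r_p = 1737 + 67.85 = 1804.8 km = 1.8048×10⁶ m.
r_a = 1737 + 7334 = 9071.0 km = 9.0710×10⁶ m.
Semi-major axis a = (r_p + r_a)/2 = 5437.9 km = 5.438×10⁶ m.
Vis-viva: v² = μ(2/r − 1/a) = 4.904×10¹² × (1.108×10⁻⁶ − 1.839×10⁻⁷) = 4.532×10⁶ m²/s².
v = 2129 m/s.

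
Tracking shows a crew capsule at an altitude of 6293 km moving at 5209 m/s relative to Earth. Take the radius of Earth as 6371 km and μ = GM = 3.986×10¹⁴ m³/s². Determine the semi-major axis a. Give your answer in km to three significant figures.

r = 6371 + 6293 = 12664 km = 1.266×10⁷ m.
Vis-viva rearranged: 1/a = 2/r − v²/μ = 1.579×10⁻⁷ − 6.807×10⁻⁸ = 8.986×10⁻⁸ m⁻¹.
a = 1.113×10⁷ m = 11129 km.

a ≈ 11100 km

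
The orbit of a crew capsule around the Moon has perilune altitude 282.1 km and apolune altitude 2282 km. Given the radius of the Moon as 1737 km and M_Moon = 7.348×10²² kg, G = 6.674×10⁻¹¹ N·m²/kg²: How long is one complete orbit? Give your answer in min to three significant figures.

T ≈ 248 min

μ = GM = 6.674×10⁻¹¹ × 7.348×10²² = 4.904×10¹² m³/s².
r_p = 1737 + 282.1 = 2019.1 km = 2.0191×10⁶ m.
r_a = 1737 + 2282 = 4019.0 km = 4.0190×10⁶ m.
Semi-major axis a = (r_p + r_a)/2 = (2019.1 + 4019.0)/2 = 3019.1 km = 3.019×10⁶ m.
By Kepler's third law T = 2π√(a³/μ) = 2π × 2.369×10³ = 1.488×10⁴ s.
= 248.1 min.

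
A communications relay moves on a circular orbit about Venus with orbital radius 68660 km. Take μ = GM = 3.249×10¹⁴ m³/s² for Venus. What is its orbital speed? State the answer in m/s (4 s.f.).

v ≈ 2175 m/s

r = 68660 km = 6.866×10⁷ m.
For a circular orbit v = √(μ/r) = √(3.249×10¹⁴ / 6.866×10⁷) = √(4.732×10⁶) = 2175 m/s.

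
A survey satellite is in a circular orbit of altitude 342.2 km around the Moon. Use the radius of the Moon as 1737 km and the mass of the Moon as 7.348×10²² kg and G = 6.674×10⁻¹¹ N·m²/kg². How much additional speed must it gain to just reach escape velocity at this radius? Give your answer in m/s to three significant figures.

μ = GM = 6.674×10⁻¹¹ × 7.348×10²² = 4.904×10¹² m³/s².
r = 1737 + 342.2 = 2079.2 km = 2.0792×10⁶ m.
Circular speed v_c = √(μ/r) = 1536 m/s.
Escape speed v_esc = √(2μ/r) = √2 × v_c = 2172 m/s.
Δv = v_esc − v_c = 636.1 m/s.

Δv ≈ 636 m/s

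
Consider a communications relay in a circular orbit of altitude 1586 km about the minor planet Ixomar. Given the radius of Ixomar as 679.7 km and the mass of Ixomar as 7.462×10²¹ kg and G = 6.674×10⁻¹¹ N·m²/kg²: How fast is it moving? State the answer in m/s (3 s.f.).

v ≈ 469 m/s

μ = GM = 6.674×10⁻¹¹ × 7.462×10²¹ = 4.980×10¹¹ m³/s².
r = 679.7 + 1586 = 2265.7 km = 2.2657×10⁶ m.
For a circular orbit v = √(μ/r) = √(4.980×10¹¹ / 2.266×10⁶) = √(2.198×10⁵) = 468.8 m/s.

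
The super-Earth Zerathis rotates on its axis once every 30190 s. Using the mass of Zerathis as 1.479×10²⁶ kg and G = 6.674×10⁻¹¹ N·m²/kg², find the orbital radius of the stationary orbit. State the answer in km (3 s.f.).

μ = GM = 6.674×10⁻¹¹ × 1.479×10²⁶ = 9.871×10¹⁵ m³/s².
A synchronous orbit has period T, so by Kepler's third law a = (μT²/4π²)^(1/3).
μT²/4π² = 9.871×10¹⁵ × (3.019×10⁴)² / 39.48 = 2.279×10²³ m³.
a = 6.108×10⁷ m = 61081 km.

r_sync ≈ 61100 km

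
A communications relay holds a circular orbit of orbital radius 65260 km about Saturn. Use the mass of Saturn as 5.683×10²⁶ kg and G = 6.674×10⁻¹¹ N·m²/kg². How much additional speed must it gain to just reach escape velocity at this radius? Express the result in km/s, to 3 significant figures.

Δv ≈ 9.99 km/s

μ = GM = 6.674×10⁻¹¹ × 5.683×10²⁶ = 3.793×10¹⁶ m³/s².
r = 65260 km = 6.526×10⁷ m.
Circular speed v_c = √(μ/r) = 24110 m/s.
Escape speed v_esc = √(2μ/r) = √2 × v_c = 34090 m/s.
Δv = v_esc − v_c = 9986 m/s = 9.986 km/s.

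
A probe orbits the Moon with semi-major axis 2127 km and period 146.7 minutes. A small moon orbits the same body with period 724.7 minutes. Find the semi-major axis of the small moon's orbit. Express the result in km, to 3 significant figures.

Kepler's third law: a³ ∝ T², so a₂ = a₁ (T₂/T₁)^(2/3).
T₂/T₁ = 4.940, (T₂/T₁)^(2/3) = 2.901.
a₂ = 2127 × 2.901 = 6170 km.

a₂ ≈ 6170 km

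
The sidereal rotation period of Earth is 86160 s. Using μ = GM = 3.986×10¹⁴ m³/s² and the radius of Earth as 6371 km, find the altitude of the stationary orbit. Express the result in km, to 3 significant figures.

h_sync ≈ 35800 km

A synchronous orbit has period T, so by Kepler's third law a = (μT²/4π²)^(1/3).
μT²/4π² = 3.986×10¹⁴ × (8.616×10⁴)² / 39.48 = 7.495×10²² m³.
a = 4.216×10⁷ m = 42163 km.
Altitude h = a − R = 42163 − 6371 = 35792 km.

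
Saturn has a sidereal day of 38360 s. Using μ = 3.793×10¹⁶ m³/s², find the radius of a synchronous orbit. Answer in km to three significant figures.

r_sync ≈ 1.12×10⁵ km

A synchronous orbit has period T, so by Kepler's third law a = (μT²/4π²)^(1/3).
μT²/4π² = 3.793×10¹⁶ × (3.836×10⁴)² / 39.48 = 1.414×10²⁴ m³.
a = 1.122×10⁸ m = 1.1223×10⁵ km.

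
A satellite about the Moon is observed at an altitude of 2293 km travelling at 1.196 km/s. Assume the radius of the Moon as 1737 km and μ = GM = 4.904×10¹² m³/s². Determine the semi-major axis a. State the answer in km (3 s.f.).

a ≈ 4890 km

r = 1737 + 2293 = 4030.0 km = 4.030×10⁶ m.
Specific orbital energy ε = v²/2 − μ/r = (1196)²/2 − 4.904×10¹²/4.030×10⁶ = -5.017×10⁵ J/kg.
Since ε = −μ/(2a), a = −μ/(2ε) = 4.888×10⁶ m = 4887.7 km.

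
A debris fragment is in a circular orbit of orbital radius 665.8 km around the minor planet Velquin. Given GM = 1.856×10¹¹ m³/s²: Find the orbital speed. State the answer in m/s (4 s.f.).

v ≈ 528.0 m/s

r = 665.8 km = 6.658×10⁵ m.
For a circular orbit v = √(μ/r) = √(1.856×10¹¹ / 6.658×10⁵) = √(2.788×10⁵) = 528.0 m/s.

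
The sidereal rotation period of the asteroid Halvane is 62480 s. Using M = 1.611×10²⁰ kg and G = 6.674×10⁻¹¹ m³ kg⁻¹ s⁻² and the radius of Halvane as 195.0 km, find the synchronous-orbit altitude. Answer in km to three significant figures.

μ = GM = 6.674×10⁻¹¹ × 1.611×10²⁰ = 1.075×10¹⁰ m³/s².
A synchronous orbit has period T, so by Kepler's third law a = (μT²/4π²)^(1/3).
μT²/4π² = 1.075×10¹⁰ × (6.248×10⁴)² / 39.48 = 1.063×10¹⁸ m³.
a = 1.021×10⁶ m = 1020.6 km.
Altitude h = a − R = 1020.6 − 195.0 = 825.63 km.

h_sync ≈ 826 km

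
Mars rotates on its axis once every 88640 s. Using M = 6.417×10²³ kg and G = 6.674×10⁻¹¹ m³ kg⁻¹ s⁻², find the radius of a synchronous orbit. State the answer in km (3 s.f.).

r_sync ≈ 20400 km

μ = GM = 6.674×10⁻¹¹ × 6.417×10²³ = 4.283×10¹³ m³/s².
A synchronous orbit has period T, so by Kepler's third law a = (μT²/4π²)^(1/3).
μT²/4π² = 4.283×10¹³ × (8.864×10⁴)² / 39.48 = 8.524×10²¹ m³.
a = 2.043×10⁷ m = 20427 km.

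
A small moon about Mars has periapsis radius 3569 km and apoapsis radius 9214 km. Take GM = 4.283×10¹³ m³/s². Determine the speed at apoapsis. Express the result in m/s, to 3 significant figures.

v ≈ 1610 m/s

Semi-major axis a = (r_p + r_a)/2 = 6391.5 km = 6.392×10⁶ m.
Vis-viva: v² = μ(2/r − 1/a) = 4.283×10¹³ × (2.171×10⁻⁷ − 1.565×10⁻⁷) = 2.596×10⁶ m²/s².
v = 1611 m/s.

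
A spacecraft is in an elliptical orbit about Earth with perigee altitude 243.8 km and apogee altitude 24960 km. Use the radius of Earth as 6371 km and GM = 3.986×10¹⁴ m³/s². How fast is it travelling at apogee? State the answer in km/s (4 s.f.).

v ≈ 2.106 km/s

r_p = 6371 + 243.8 = 6614.8 km = 6.6148×10⁶ m.
r_a = 6371 + 24960 = 31331 km = 3.1331×10⁷ m.
Semi-major axis a = (r_p + r_a)/2 = 18973 km = 1.897×10⁷ m.
Vis-viva: v² = μ(2/r − 1/a) = 3.986×10¹⁴ × (6.383×10⁻⁸ − 5.271×10⁻⁸) = 4.436×10⁶ m²/s².
v = 2106 m/s = 2.106 km/s.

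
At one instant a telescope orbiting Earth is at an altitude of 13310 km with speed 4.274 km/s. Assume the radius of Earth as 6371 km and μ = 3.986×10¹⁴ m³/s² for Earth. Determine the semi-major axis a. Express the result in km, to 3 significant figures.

r = 6371 + 13310 = 19681 km = 1.968×10⁷ m.
Vis-viva rearranged: 1/a = 2/r − v²/μ = 1.016×10⁻⁷ − 4.583×10⁻⁸ = 5.579×10⁻⁸ m⁻¹.
a = 1.792×10⁷ m = 17923 km.

a ≈ 17900 km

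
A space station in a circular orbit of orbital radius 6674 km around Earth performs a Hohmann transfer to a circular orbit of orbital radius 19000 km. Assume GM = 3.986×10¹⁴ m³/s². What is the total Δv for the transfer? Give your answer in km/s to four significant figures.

r₁ = 6674 km = 6.674×10⁶ m.
r₂ = 19000 km = 1.900×10⁷ m.
Transfer ellipse a_t = (r₁ + r₂)/2 = 1.284×10⁷ m.
At r₁: circular v_c1 = √(μ/r₁) = 7728 m/s; transfer-perigee v_p = √[μ(2/r₁ − 1/a_t)] = 9402 m/s.
Δv₁ = v_p − v_c1 = 1674 m/s.
At r₂: circular v_c2 = √(μ/r₂) = 4580 m/s; transfer-apogee v_a = √[μ(2/r₂ − 1/a_t)] = 3303 m/s.
Δv₂ = v_c2 − v_a = 1278 m/s.
Total Δv = Δv₁ + Δv₂ = 2952 m/s = 2.952 km/s.

Δv_total ≈ 2.952 km/s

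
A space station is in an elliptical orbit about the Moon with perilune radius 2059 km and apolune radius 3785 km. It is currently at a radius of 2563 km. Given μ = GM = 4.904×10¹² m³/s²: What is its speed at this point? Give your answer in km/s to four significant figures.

v ≈ 1.466 km/s

Semi-major axis a = (r_p + r_a)/2 = 2922.0 km = 2.922×10⁶ m.
Vis-viva: v² = μ(2/r − 1/a) = 4.904×10¹² × (7.803×10⁻⁷ − 3.422×10⁻⁷) = 2.148×10⁶ m²/s².
v = 1466 m/s = 1.466 km/s.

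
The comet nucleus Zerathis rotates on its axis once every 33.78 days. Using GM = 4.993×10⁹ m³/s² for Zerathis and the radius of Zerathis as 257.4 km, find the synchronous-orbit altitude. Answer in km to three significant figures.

h_sync ≈ 9990 km

T = 33.78 days = 2.919×10⁶ s.
A synchronous orbit has period T, so by Kepler's third law a = (μT²/4π²)^(1/3).
μT²/4π² = 4.993×10⁹ × (2.919×10⁶)² / 39.48 = 1.077×10²¹ m³.
a = 1.025×10⁷ m = 10251 km.
Altitude h = a − R = 10251 − 257.4 = 9994.0 km.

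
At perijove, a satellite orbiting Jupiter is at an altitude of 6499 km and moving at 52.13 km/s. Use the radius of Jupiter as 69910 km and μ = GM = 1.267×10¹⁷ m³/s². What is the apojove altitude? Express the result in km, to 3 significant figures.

r_p = 69910 + 6499 = 76409 km = 7.641×10⁷ m.
Specific energy ε = v²/2 − μ/r = -2.994×10⁸ J/kg, so a = −μ/(2ε) = 2.116×10⁸ m.
The apsides satisfy r_p + r_a = 2a, so the apojove radius is 2a − r_p = 3.468×10⁸ m = 3.4675×10⁵ km.
Apojove altitude = 3.4675×10⁵ − 69910 = 2.7684×10⁵ km.

apojove altitude ≈ 2.77×10⁵ km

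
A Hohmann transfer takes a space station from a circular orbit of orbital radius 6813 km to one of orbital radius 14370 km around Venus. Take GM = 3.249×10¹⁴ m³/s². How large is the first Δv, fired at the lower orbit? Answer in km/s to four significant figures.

r₁ = 6813 km = 6.813×10⁶ m.
r₂ = 14370 km = 1.437×10⁷ m.
Transfer ellipse a_t = (r₁ + r₂)/2 = 1.059×10⁷ m.
At r₁: circular v_c1 = √(μ/r₁) = 6906 m/s; transfer-periapsis v_p = √[μ(2/r₁ − 1/a_t)] = 8044 m/s.
Δv₁ = v_p − v_c1 = 1138 m/s.
= 1.138 km/s.

Δv ≈ 1.138 km/s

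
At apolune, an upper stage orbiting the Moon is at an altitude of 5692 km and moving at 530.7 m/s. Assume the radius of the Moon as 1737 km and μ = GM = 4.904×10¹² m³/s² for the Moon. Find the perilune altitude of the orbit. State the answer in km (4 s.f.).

r_a = 1737 + 5692 = 7429.0 km = 7.429×10⁶ m.
Specific energy ε = v²/2 − μ/r = -5.193×10⁵ J/kg, so a = −μ/(2ε) = 4.722×10⁶ m.
The apsides satisfy r_p + r_a = 2a, so the perilune radius is 2a − r_a = 2.015×10⁶ m = 2014.6 km.
Perilune altitude = 2014.6 − 1737 = 277.58 km.

perilune altitude ≈ 277.6 km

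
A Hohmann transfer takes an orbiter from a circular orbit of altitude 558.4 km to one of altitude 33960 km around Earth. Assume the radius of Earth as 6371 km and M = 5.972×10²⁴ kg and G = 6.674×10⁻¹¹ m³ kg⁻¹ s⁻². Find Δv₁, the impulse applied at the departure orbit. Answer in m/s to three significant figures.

μ = GM = 6.674×10⁻¹¹ × 5.972×10²⁴ = 3.986×10¹⁴ m³/s².
r₁ = 6371 + 558.4 = 6929.4 km = 6.9294×10⁶ m.
r₂ = 6371 + 33960 = 40331 km = 4.0331×10⁷ m.
Transfer ellipse a_t = (r₁ + r₂)/2 = 2.363×10⁷ m.
At r₁: circular v_c1 = √(μ/r₁) = 7584 m/s; transfer-perigee v_p = √[μ(2/r₁ − 1/a_t)] = 9908 m/s.
Δv₁ = v_p − v_c1 = 2324 m/s.

Δv ≈ 2320 m/s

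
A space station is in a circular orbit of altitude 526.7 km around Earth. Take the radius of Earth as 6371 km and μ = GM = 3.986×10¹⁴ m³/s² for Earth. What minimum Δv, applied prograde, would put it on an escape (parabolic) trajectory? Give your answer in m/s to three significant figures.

r = 6371 + 526.7 = 6897.7 km = 6.8977×10⁶ m.
Circular speed v_c = √(μ/r) = 7602 m/s.
Escape speed v_esc = √(2μ/r) = √2 × v_c = 10750 m/s.
Δv = v_esc − v_c = 3149 m/s.

Δv ≈ 3150 m/s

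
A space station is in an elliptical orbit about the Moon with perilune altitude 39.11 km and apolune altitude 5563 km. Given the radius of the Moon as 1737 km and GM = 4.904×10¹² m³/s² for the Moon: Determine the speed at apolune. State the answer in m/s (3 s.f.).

v ≈ 513 m/s

r_p = 1737 + 39.11 = 1776.1 km = 1.7761×10⁶ m.
r_a = 1737 + 5563 = 7300.0 km = 7.3000×10⁶ m.
Semi-major axis a = (r_p + r_a)/2 = 4538.1 km = 4.538×10⁶ m.
Vis-viva: v² = μ(2/r − 1/a) = 4.904×10¹² × (2.740×10⁻⁷ − 2.204×10⁻⁷) = 2.629×10⁵ m²/s².
v = 512.8 m/s.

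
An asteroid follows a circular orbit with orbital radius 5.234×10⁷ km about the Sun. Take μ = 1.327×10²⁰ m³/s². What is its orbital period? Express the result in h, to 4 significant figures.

T ≈ 1814 h

r = 5.234×10⁷ km = 5.234×10¹⁰ m.
Kepler's third law: T = 2π√(r³/μ) = 2π√((5.234×10¹⁰)³ / 1.327×10²⁰).
r³/μ = 1.081×10¹² s², so T = 2π × 1.039×10⁶ = 6.531×10⁶ s.
Converting: 6.531×10⁶ s ÷ 3600 = 1814 h.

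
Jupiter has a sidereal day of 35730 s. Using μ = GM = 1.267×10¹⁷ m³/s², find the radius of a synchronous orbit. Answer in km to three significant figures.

A synchronous orbit has period T, so by Kepler's third law a = (μT²/4π²)^(1/3).
μT²/4π² = 1.267×10¹⁷ × (3.573×10⁴)² / 39.48 = 4.097×10²⁴ m³.
a = 1.600×10⁸ m = 1.6002×10⁵ km.

r_sync ≈ 1.60×10⁵ km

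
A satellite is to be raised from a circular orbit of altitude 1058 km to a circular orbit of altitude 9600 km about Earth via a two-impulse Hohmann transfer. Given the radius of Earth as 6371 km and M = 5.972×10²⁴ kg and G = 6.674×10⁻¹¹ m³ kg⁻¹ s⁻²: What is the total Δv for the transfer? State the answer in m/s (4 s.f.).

Δv_total ≈ 2248 m/s

μ = GM = 6.674×10⁻¹¹ × 5.972×10²⁴ = 3.986×10¹⁴ m³/s².
r₁ = 6371 + 1058 = 7429.0 km = 7.4290×10⁶ m.
r₂ = 6371 + 9600 = 15971 km = 1.5971×10⁷ m.
Transfer ellipse a_t = (r₁ + r₂)/2 = 1.170×10⁷ m.
At r₁: circular v_c1 = √(μ/r₁) = 7325 m/s; transfer-perigee v_p = √[μ(2/r₁ − 1/a_t)] = 8558 m/s.
Δv₁ = v_p − v_c1 = 1233 m/s.
At r₂: circular v_c2 = √(μ/r₂) = 4996 m/s; transfer-apogee v_a = √[μ(2/r₂ − 1/a_t)] = 3981 m/s.
Δv₂ = v_c2 − v_a = 1015 m/s.
Total Δv = Δv₁ + Δv₂ = 2248 m/s.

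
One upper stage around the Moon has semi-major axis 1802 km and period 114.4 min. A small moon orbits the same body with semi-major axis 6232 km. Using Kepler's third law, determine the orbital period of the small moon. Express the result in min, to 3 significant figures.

Kepler's third law: T² ∝ a³, so T₂ = T₁ (a₂/a₁)^(3/2).
a₂/a₁ = 3.458, (a₂/a₁)^(3/2) = 6.431.
T₂ = 114.4 × 6.431 = 735.8 min.

T₂ ≈ 736 min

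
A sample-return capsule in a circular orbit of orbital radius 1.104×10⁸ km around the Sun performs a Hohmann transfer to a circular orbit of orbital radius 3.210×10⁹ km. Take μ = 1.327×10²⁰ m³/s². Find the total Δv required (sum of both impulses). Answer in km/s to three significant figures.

Δv_total ≈ 18.3 km/s

r₁ = 1.104×10⁸ km = 1.104×10¹¹ m.
r₂ = 3.210×10⁹ km = 3.210×10¹² m.
Transfer ellipse a_t = (r₁ + r₂)/2 = 1.660×10¹² m.
At r₁: circular v_c1 = √(μ/r₁) = 34670 m/s; transfer-perihelion v_p = √[μ(2/r₁ − 1/a_t)] = 48210 m/s.
Δv₁ = v_p − v_c1 = 13540 m/s.
At r₂: circular v_c2 = √(μ/r₂) = 6430 m/s; transfer-aphelion v_a = √[μ(2/r₂ − 1/a_t)] = 1658 m/s.
Δv₂ = v_c2 − v_a = 4772 m/s.
Total Δv = Δv₁ + Δv₂ = 18310 m/s = 18.31 km/s.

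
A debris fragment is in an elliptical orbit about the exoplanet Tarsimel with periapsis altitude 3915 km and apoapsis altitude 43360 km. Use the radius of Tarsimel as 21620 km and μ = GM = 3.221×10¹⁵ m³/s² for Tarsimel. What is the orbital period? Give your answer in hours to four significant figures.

r_p = 21620 + 3915 = 25535 km = 2.5535×10⁷ m.
r_a = 21620 + 43360 = 64980 km = 6.4980×10⁷ m.
Semi-major axis a = (r_p + r_a)/2 = (25535 + 64980)/2 = 45258 km = 4.526×10⁷ m.
By Kepler's third law T = 2π√(a³/μ) = 2π × 5.365×10³ = 3.371×10⁴ s.
= 9.363 hours.

T ≈ 9.363 hours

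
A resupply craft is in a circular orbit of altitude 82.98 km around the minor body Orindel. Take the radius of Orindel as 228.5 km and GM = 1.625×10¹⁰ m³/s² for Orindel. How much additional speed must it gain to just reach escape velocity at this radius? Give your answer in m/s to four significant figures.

r = 228.5 + 82.98 = 311.48 km = 3.1148×10⁵ m.
Circular speed v_c = √(μ/r) = 228.4 m/s.
Escape speed v_esc = √(2μ/r) = √2 × v_c = 323.0 m/s.
Δv = v_esc − v_c = 94.61 m/s.

Δv ≈ 94.61 m/s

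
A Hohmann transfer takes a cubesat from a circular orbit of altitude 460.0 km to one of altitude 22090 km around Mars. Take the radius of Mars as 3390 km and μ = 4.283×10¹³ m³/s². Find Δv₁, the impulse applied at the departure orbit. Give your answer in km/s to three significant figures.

Δv ≈ 1.06 km/s

r₁ = 3390 + 460.0 = 3850.0 km = 3.8500×10⁶ m.
r₂ = 3390 + 22090 = 25480 km = 2.5480×10⁷ m.
Transfer ellipse a_t = (r₁ + r₂)/2 = 1.466×10⁷ m.
At r₁: circular v_c1 = √(μ/r₁) = 3335 m/s; transfer-periapsis v_p = √[μ(2/r₁ − 1/a_t)] = 4396 m/s.
Δv₁ = v_p − v_c1 = 1061 m/s.
= 1.061 km/s.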